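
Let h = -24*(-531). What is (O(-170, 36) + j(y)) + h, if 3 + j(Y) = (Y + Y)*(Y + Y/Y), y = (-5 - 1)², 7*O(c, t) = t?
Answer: 107871/7 ≈ 15410.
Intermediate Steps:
O(c, t) = t/7
h = 12744
y = 36 (y = (-6)² = 36)
j(Y) = -3 + 2*Y*(1 + Y) (j(Y) = -3 + (Y + Y)*(Y + Y/Y) = -3 + (2*Y)*(Y + 1) = -3 + (2*Y)*(1 + Y) = -3 + 2*Y*(1 + Y))
(O(-170, 36) + j(y)) + h = ((⅐)*36 + (-3 + 2*36 + 2*36²)) + 12744 = (36/7 + (-3 + 72 + 2*1296)) + 12744 = (36/7 + (-3 + 72 + 2592)) + 12744 = (36/7 + 2661) + 12744 = 18663/7 + 12744 = 107871/7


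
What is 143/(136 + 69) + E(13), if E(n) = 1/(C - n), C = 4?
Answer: 1082/1845 ≈ 0.58645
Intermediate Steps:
E(n) = 1/(4 - n)
143/(136 + 69) + E(13) = 143/(136 + 69) - 1/(-4 + 13) = 143/205 - 1/9 = 143*(1/205) - 1*⅑ = 143/205 - ⅑ = 1082/1845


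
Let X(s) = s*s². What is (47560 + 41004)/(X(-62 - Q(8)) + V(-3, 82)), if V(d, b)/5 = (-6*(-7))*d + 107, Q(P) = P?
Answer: -88564/343095 ≈ -0.25813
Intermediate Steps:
V(d, b) = 535 + 210*d (V(d, b) = 5*((-6*(-7))*d + 107) = 5*(42*d + 107) = 5*(107 + 42*d) = 535 + 210*d)
X(s) = s³
(47560 + 41004)/(X(-62 - Q(8)) + V(-3, 82)) = (47560 + 41004)/((-62 - 1*8)³ + (535 + 210*(-3))) = 88564/((-62 - 8)³ + (535 - 630)) = 88564/((-70)³ - 95) = 88564/(-343000 - 95) = 88564/(-343095) = 88564*(-1/343095) = -88564/343095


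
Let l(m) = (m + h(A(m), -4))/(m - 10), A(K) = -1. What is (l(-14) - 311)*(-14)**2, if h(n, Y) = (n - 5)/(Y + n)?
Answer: -912772/15 ≈ -60851.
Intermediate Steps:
h(n, Y) = (-5 + n)/(Y + n)
l(m) = (6/5 + m)/(-10 + m) (l(m) = (m + (-5 - 1)/(-4 - 1))/(m - 10) = (m - 6/(-5))/(-10 + m) = (m - 1/5*(-6))/(-10 + m) = (m + 6/5)/(-10 + m) = (6/5 + m)/(-10 + m))
(l(-14) - 311)*(-14)**2 = ((6/5 - 14)/(-10 - 14) - 311)*(-14)**2 = (-64/5/(-24) - 311)*196 = (-1/24*(-64/5) - 311)*196 = (8/15 - 311)*196 = -4657/15*196 = -912772/15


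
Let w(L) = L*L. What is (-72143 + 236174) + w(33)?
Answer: 165120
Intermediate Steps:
w(L) = L²
(-72143 + 236174) + w(33) = (-72143 + 236174) + 33² = 164031 + 1089 = 165120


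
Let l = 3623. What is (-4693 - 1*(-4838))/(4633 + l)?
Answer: 145/8256 ≈ 0.017563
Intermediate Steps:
(-4693 - 1*(-4838))/(4633 + l) = (-4693 - 1*(-4838))/(4633 + 3623) = (-4693 + 4838)/8256 = 145*(1/8256) = 145/8256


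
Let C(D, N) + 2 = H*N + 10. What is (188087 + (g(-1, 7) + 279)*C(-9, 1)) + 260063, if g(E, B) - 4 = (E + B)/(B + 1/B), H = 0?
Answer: 11260518/25 ≈ 4.5042e+5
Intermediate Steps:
g(E, B) = 4 + (B + E)/(B + 1/B) (g(E, B) = 4 + (E + B)/(B + 1/B) = 4 + (B + E)/(B + 1/B))
C(D, N) = 8 (C(D, N) = -2 + (0*N + 10) = -2 + (0 + 10) = -2 + 10 = 8)
(188087 + (g(-1, 7) + 279)*C(-9, 1)) + 260063 = (188087 + ((4 + 5*7² + 7*(-1))/(1 + 7²) + 279)*8) + 260063 = (188087 + ((4 + 5*49 - 7)/(1 + 49) + 279)*8) + 260063 = (188087 + ((4 + 245 - 7)/50 + 279)*8) + 260063 = (188087 + ((1/50)*242 + 279)*8) + 260063 = (188087 + (121/25 + 279)*8) + 260063 = (188087 + (7096/25)*8) + 260063 = (188087 + 56768/25) + 260063 = 4758943/25 + 260063 = 11260518/25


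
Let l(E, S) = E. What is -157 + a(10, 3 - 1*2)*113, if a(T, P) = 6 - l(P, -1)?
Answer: 408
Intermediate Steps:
a(T, P) = 6 - P
-157 + a(10, 3 - 1*2)*113 = -157 + (6 - (3 - 1*2))*113 = -157 + (6 - (3 - 2))*113 = -157 + (6 - 1*1)*113 = -157 + (6 - 1)*113 = -157 + 5*113 = -157 + 565 = 408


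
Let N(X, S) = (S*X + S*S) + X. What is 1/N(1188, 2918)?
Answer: 1/11982496 ≈ 8.3455e-8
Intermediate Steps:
N(X, S) = X + S² + S*X (N(X, S) = (S*X + S²) + X = (S² + S*X) + X = X + S² + S*X)
1/N(1188, 2918) = 1/(1188 + 2918² + 2918*1188) = 1/(1188 + 8514724 + 3466584) = 1/11982496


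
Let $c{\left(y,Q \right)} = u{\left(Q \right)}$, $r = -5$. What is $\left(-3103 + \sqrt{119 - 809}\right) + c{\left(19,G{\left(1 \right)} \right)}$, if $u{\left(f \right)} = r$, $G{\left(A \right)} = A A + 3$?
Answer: $-3108 + i \sqrt{690} \approx -3108.0 + 26.268 i$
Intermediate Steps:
$G{\left(A \right)} = 3 + A^{2}$ ($G{\left(A \right)} = A^{2} + 3 = 3 + A^{2}$)
$u{\left(f \right)} = -5$
$c{\left(y,Q \right)} = -5$
$\left(-3103 + \sqrt{119 - 809}\right) + c{\left(19,G{\left(1 \right)} \right)} = \left(-3103 + \sqrt{119 - 809}\right) - 5 = \left(-3103 + \sqrt{-690}\right) - 5 = \left(-3103 + i \sqrt{690}\right) - 5 = -3108 + i \sqrt{690}$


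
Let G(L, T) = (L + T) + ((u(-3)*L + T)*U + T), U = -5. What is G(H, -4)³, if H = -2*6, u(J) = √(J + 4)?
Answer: 216000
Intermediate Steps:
u(J) = √(4 + J)
H = -12
G(L, T) = -4*L - 3*T (G(L, T) = (L + T) + ((√(4 - 3)*L + T)*(-5) + T) = (L + T) + ((√1*L + T)*(-5) + T) = (L + T) + ((1*L + T)*(-5) + T) = (L + T) + ((L + T)*(-5) + T) = (L + T) + ((-5*L - 5*T) + T) = (L + T) + (-5*L - 4*T) = -4*L - 3*T)
G(H, -4)³ = (-4*(-12) - 3*(-4))³ = (48 + 12)³ = 60³ = 216000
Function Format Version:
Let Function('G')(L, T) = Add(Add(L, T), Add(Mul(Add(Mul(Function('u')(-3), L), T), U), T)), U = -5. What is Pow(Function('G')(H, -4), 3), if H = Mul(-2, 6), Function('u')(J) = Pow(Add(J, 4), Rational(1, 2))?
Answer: 216000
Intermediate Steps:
Function('u')(J) = Pow(Add(4, J), Rational(1, 2))
H = -12
Function('G')(L, T) = Add(Mul(-4, L), Mul(-3, T)) (Function('G')(L, T) = Add(Add(L, T), Add(Mul(Add(Mul(Pow(Add(4, -3), Rational(1, 2)), L), T), -5), T)) = Add(Add(L, T), Add(Mul(Add(Mul(Pow(1, Rational(1, 2)), L), T), -5), T)) = Add(Add(L, T), Add(Mul(Add(Mul(1, L), T), -5), T)) = Add(Add(L, T), Add(Mul(Add(L, T), -5), T)) = Add(Add(L, T), Add(Add(Mul(-5, L), Mul(-5, T)), T)) = Add(Add(L, T), Add(Mul(-5, L), Mul(-4, T))) = Add(Mul(-4, L), Mul(-3, T)))
Pow(Function('G')(H, -4), 3) = Pow(Add(Mul(-4, -12), Mul(-3, -4)), 3) = Pow(Add(48, 12), 3) = Pow(60, 3) = 216000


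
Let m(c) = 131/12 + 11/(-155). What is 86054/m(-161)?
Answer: 160060440/20173 ≈ 7934.4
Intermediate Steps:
m(c) = 20173/1860 (m(c) = 131*(1/12) + 11*(-1/155) = 131/12 - 11/155 = 20173/1860)
86054/m(-161) = 86054/(20173/1860) = 86054*(1860/20173) = 160060440/20173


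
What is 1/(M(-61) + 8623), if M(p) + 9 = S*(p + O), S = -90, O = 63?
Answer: 1/8434 ≈ 0.00011857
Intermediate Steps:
M(p) = -5679 - 90*p (M(p) = -9 - 90*(p + 63) = -9 - 90*(63 + p) = -9 + (-5670 - 90*p) = -5679 - 90*p)
1/(M(-61) + 8623) = 1/((-5679 - 90*(-61)) + 8623) = 1/((-5679 + 5490) + 8623) = 1/(-189 + 8623) = 1/8434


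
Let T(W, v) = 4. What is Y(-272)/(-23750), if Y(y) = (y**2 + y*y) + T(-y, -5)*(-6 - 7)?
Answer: -73958/11875 ≈ -6.2280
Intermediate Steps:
Y(y) = -52 + 2*y**2 (Y(y) = (y**2 + y*y) + 4*(-6 - 7) = (y**2 + y**2) + 4*(-13) = 2*y**2 - 52 = -52 + 2*y**2)
Y(-272)/(-23750) = (-52 + 2*(-272)**2)/(-23750) = (-52 + 2*73984)*(-1/23750) = (-52 + 147968)*(-1/23750) = 147916*(-1/23750) = -73958/11875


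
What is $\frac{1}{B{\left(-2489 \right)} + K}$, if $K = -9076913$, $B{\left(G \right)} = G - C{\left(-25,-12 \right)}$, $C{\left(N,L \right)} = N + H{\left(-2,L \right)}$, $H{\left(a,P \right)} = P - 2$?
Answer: $- \frac{1}{9079363} \approx -1.1014 \cdot 10^{-7}$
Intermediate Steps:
$H{\left(a,P \right)} = -2 + P$ ($H{\left(a,P \right)} = P - 2 = -2 + P$)
$C{\left(N,L \right)} = -2 + L + N$ ($C{\left(N,L \right)} = N + \left(-2 + L\right) = -2 + L + N$)
$B{\left(G \right)} = 39 + G$ ($B{\left(G \right)} = G - \left(-2 - 12 - 25\right) = G - -39 = G + 39 = 39 + G$)
$\frac{1}{B{\left(-2489 \right)} + K} = \frac{1}{\left(39 - 2489\right) - 9076913} = \frac{1}{-2450 - 9076913} = \frac{1}{-9079363} = - \frac{1}{9079363}$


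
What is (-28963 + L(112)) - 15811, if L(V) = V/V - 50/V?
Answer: -2507313/56 ≈ -44773.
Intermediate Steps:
L(V) = 1 - 50/V
(-28963 + L(112)) - 15811 = (-28963 + (-50 + 112)/112) - 15811 = (-28963 + (1/112)*62) - 15811 = (-28963 + 31/56) - 15811 = -1621897/56 - 15811 = -2507313/56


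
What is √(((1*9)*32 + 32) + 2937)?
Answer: √3257 ≈ 57.070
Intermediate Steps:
√(((1*9)*32 + 32) + 2937) = √((9*32 + 32) + 2937) = √((288 + 32) + 2937) = √(320 + 2937) = √3257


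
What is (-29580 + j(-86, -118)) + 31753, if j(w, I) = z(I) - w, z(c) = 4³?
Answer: 2323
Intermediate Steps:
z(c) = 64
j(w, I) = 64 - w
(-29580 + j(-86, -118)) + 31753 = (-29580 + (64 - 1*(-86))) + 31753 = (-29580 + (64 + 86)) + 31753 = (-29580 + 150) + 31753 = -29430 + 31753 = 2323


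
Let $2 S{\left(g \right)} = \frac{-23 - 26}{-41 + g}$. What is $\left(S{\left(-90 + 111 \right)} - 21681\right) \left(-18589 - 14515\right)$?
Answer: $\frac{3588436358}{5} \approx 7.1769 \cdot 10^{8}$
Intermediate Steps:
$S{\left(g \right)} = - \frac{49}{2 \left(-41 + g\right)}$ ($S{\left(g \right)} = \frac{\left(-23 - 26\right) \frac{1}{-41 + g}}{2} = \frac{\left(-49\right) \frac{1}{-41 + g}}{2} = - \frac{49}{2 \left(-41 + g\right)}$)
$\left(S{\left(-90 + 111 \right)} - 21681\right) \left(-18589 - 14515\right) = \left(- \frac{49}{-82 + 2 \left(-90 + 111\right)} - 21681\right) \left(-18589 - 14515\right) = \left(- \frac{49}{-82 + 2 \cdot 21} - 21681\right) \left(-33104\right) = \left(- \frac{49}{-82 + 42} - 21681\right) \left(-33104\right) = \left(- \frac{49}{-40} - 21681\right) \left(-33104\right) = \left(\left(-49\right) \left(- \frac{1}{40}\right) - 21681\right) \left(-33104\right) = \left(\frac{49}{40} - 21681\right) \left(-33104\right) = \left(- \frac{867191}{40}\right) \left(-33104\right) = \frac{3588436358}{5}$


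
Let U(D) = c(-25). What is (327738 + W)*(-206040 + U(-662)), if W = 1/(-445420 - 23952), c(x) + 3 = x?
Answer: -7924913715241595/117343 ≈ -6.7536e+10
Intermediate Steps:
c(x) = -3 + x
W = -1/469372 (W = 1/(-469372) = -1/469372 ≈ -2.1305e-6)
U(D) = -28 (U(D) = -3 - 25 = -28)
(327738 + W)*(-206040 + U(-662)) = (327738 - 1/469372)*(-206040 - 28) = (153831040535/469372)*(-206068) = -7924913715241595/117343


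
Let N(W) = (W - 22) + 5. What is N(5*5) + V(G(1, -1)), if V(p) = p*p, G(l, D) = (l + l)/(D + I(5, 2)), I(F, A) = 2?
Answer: 12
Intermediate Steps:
G(l, D) = 2*l/(2 + D) (G(l, D) = (l + l)/(D + 2) = (2*l)/(2 + D) = 2*l/(2 + D))
V(p) = p²
N(W) = -17 + W (N(W) = (-22 + W) + 5 = -17 + W)
N(5*5) + V(G(1, -1)) = (-17 + 5*5) + (2*1/(2 - 1))² = (-17 + 25) + (2*1/1)² = 8 + (2*1*1)² = 8 + 2² = 8 + 4 = 12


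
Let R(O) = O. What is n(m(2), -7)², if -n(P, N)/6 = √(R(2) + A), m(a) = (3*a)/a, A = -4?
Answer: -72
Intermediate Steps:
m(a) = 3
n(P, N) = -6*I*√2 (n(P, N) = -6*√(2 - 4) = -6*I*√2)
n(m(2), -7)² = (-6*I*√2)² = -72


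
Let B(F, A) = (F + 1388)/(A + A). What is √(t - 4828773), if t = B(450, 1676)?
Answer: I*√3390976481551/838 ≈ 2197.4*I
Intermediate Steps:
B(F, A) = (1388 + F)/(2*A) (B(F, A) = (1388 + F)/((2*A)) = (1388 + F)*(1/(2*A)) = (1388 + F)/(2*A))
t = 919/1676 (t = (½)*(1388 + 450)/1676 = (½)*(1/1676)*1838 = 919/1676 ≈ 0.54833)
√(t - 4828773) = √(919/1676 - 4828773) = √(-8093022629/1676) = I*√3390976481551/838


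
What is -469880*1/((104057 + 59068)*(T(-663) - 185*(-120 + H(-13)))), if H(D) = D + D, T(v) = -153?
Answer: -93976/876209625 ≈ -0.00010725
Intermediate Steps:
H(D) = 2*D
-469880*1/((104057 + 59068)*(T(-663) - 185*(-120 + H(-13)))) = -469880*1/((-153 - 185*(-120 + 2*(-13)))*(104057 + 59068)) = -469880*1/(163125*(-153 - 185*(-120 - 26))) = -469880*1/(163125*(-153 - 185*(-146))) = -469880*1/(163125*(-153 + 27010)) = -469880/(163125*26857) = -469880/4381048125 = -469880*1/4381048125 = -93976/876209625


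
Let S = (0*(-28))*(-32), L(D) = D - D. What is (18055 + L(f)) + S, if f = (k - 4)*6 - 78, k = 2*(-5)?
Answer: 18055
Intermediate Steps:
k = -10
f = -162 (f = (-10 - 4)*6 - 78 = -14*6 - 78 = -84 - 78 = -162)
L(D) = 0
S = 0 (S = 0*(-32) = 0)
(18055 + L(f)) + S = (18055 + 0) + 0 = 18055 + 0 = 18055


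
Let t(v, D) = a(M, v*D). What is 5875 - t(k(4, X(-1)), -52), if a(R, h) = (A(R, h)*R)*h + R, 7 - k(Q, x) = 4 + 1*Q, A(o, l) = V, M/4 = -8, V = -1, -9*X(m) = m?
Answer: 4243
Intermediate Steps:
X(m) = -m/9
M = -32 (M = 4*(-8) = -32)
A(o, l) = -1
k(Q, x) = 3 - Q (k(Q, x) = 7 - (4 + 1*Q) = 7 - (4 + Q) = 7 + (-4 - Q) = 3 - Q)
a(R, h) = R - R*h (a(R, h) = (-R)*h + R = -R*h + R = R - R*h)
t(v, D) = -32 + 32*D*v (t(v, D) = -32*(1 - v*D) = -32*(1 - D*v) = -32 + 32*D*v)
5875 - t(k(4, X(-1)), -52) = 5875 - (-32 + 32*(-52)*(3 - 1*4)) = 5875 - (-32 + 32*(-52)*(3 - 4)) = 5875 - (-32 + 32*(-52)*(-1)) = 5875 - (-32 + 1664) = 5875 - 1*1632 = 5875 - 1632 = 4243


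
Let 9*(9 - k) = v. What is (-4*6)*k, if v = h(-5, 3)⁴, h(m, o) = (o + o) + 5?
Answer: 116480/3 ≈ 38827.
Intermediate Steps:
h(m, o) = 5 + 2*o (h(m, o) = 2*o + 5 = 5 + 2*o)
v = 14641 (v = (5 + 2*3)⁴ = (5 + 6)⁴ = 11⁴ = 14641)
k = -14560/9 (k = 9 - ⅑*14641 = 9 - 14641/9 = -14560/9 ≈ -1617.8)
(-4*6)*k = -4*6*(-14560/9) = -24*(-14560/9) = 116480/3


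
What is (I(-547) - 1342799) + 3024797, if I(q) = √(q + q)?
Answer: 1681998 + I*√1094 ≈ 1.682e+6 + 33.076*I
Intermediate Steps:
I(q) = √2*√q (I(q) = √(2*q) = √2*√q)
(I(-547) - 1342799) + 3024797 = (√2*√(-547) - 1342799) + 3024797 = (√2*(I*√547) - 1342799) + 3024797 = (I*√1094 - 1342799) + 3024797 = (-1342799 + I*√1094) + 3024797 = 1681998 + I*√1094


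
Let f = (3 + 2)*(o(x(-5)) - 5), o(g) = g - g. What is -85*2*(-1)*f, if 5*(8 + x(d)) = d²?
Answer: -4250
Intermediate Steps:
x(d) = -8 + d²/5
o(g) = 0
f = -25 (f = (3 + 2)*(0 - 5) = 5*(-5) = -25)
-85*2*(-1)*f = -85*2*(-1)*(-25) = -(-170)*(-25) = -85*50 = -4250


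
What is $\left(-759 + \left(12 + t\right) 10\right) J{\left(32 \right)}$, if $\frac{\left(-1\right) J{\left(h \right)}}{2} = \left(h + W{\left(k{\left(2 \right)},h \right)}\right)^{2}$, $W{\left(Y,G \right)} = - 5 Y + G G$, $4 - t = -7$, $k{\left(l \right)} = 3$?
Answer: $1146534498$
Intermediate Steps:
$t = 11$ ($t = 4 - -7 = 4 + 7 = 11$)
$W{\left(Y,G \right)} = G^{2} - 5 Y$ ($W{\left(Y,G \right)} = - 5 Y + G^{2} = G^{2} - 5 Y$)
$J{\left(h \right)} = - 2 \left(-15 + h + h^{2}\right)^{2}$ ($J{\left(h \right)} = - 2 \left(h + \left(h^{2} - 15\right)\right)^{2} = - 2 \left(h + \left(-15 + h^{2}\right)\right)^{2} = - 2 \left(-15 + h + h^{2}\right)^{2}$)
$\left(-759 + \left(12 + t\right) 10\right) J{\left(32 \right)} = \left(-759 + \left(12 + 11\right) 10\right) \left(- 2 \left(-15 + 32 + 32^{2}\right)^{2}\right) = \left(-759 + 23 \cdot 10\right) \left(- 2 \left(-15 + 32 + 1024\right)^{2}\right) = \left(-759 + 230\right) \left(- 2 \cdot 1041^{2}\right) = - 529 \left(\left(-2\right) 1083681\right) = \left(-529\right) \left(-2167362\right) = 1146534498$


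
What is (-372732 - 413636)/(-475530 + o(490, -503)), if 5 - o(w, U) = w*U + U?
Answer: 98296/28569 ≈ 3.4407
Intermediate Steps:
o(w, U) = 5 - U - U*w (o(w, U) = 5 - (w*U + U) = 5 - (U*w + U) = 5 - (U + U*w) = 5 + (-U - U*w) = 5 - U - U*w)
(-372732 - 413636)/(-475530 + o(490, -503)) = (-372732 - 413636)/(-475530 + (5 - 1*(-503) - 1*(-503)*490)) = -786368/(-475530 + (5 + 503 + 246470)) = -786368/(-475530 + 246978) = -786368/(-228552) = -786368*(-1/228552) = 98296/28569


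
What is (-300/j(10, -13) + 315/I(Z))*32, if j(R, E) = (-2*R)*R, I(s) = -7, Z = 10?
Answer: -1392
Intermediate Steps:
j(R, E) = -2*R²
(-300/j(10, -13) + 315/I(Z))*32 = (-300/((-2*10²)) + 315/(-7))*32 = (-300/((-2*100)) + 315*(-⅐))*32 = (-300/(-200) - 45)*32 = (-300*(-1/200) - 45)*32 = (3/2 - 45)*32 = -87/2*32 = -1392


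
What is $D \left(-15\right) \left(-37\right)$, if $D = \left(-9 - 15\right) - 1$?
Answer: $-13875$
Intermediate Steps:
$D = -25$ ($D = -24 - 1 = -25$)
$D \left(-15\right) \left(-37\right) = \left(-25\right) \left(-15\right) \left(-37\right) = 375 \left(-37\right) = -13875$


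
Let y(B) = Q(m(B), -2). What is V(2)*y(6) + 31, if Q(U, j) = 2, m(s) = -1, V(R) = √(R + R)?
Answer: 35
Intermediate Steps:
V(R) = √2*√R (V(R) = √(2*R) = √2*√R)
y(B) = 2
V(2)*y(6) + 31 = (√2*√2)*2 + 31 = 2*2 + 31 = 4 + 31 = 35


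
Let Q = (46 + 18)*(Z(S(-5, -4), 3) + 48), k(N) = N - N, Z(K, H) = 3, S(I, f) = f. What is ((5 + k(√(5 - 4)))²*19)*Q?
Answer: 1550400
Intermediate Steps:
k(N) = 0
Q = 3264 (Q = (46 + 18)*(3 + 48) = 64*51 = 3264)
((5 + k(√(5 - 4)))²*19)*Q = ((5 + 0)²*19)*3264 = (5²*19)*3264 = (25*19)*3264 = 475*3264 = 1550400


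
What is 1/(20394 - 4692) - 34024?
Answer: -534244847/15702 ≈ -34024.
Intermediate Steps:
1/(20394 - 4692) - 34024 = 1/15702 - 34024 = -534244847/15702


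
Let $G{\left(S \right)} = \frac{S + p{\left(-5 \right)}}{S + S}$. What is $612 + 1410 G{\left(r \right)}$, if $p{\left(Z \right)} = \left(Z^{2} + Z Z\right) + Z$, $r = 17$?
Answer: $\frac{54114}{17} \approx 3183.2$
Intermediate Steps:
$p{\left(Z \right)} = Z + 2 Z^{2}$ ($p{\left(Z \right)} = \left(Z^{2} + Z^{2}\right) + Z = 2 Z^{2} + Z = Z + 2 Z^{2}$)
$G{\left(S \right)} = \frac{45 + S}{2 S}$ ($G{\left(S \right)} = \frac{S - 5 \left(1 + 2 \left(-5\right)\right)}{S + S} = \frac{S - 5 \left(1 - 10\right)}{2 S} = \left(S - -45\right) \frac{1}{2 S} = \left(S + 45\right) \frac{1}{2 S} = \left(45 + S\right) \frac{1}{2 S} = \frac{45 + S}{2 S}$)
$612 + 1410 G{\left(r \right)} = 612 + 1410 \frac{45 + 17}{2 \cdot 17} = 612 + 1410 \cdot \frac{1}{2} \cdot \frac{1}{17} \cdot 62 = 612 + 1410 \cdot \frac{31}{17} = 612 + \frac{43710}{17} = \frac{54114}{17}$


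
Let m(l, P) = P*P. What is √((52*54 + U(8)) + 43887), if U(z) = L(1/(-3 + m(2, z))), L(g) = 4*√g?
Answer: √(173752095 + 244*√61)/61 ≈ 216.09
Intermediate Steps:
m(l, P) = P²
U(z) = 4*√(1/(-3 + z²))
√((52*54 + U(8)) + 43887) = √((52*54 + 4*√(1/(-3 + 8²))) + 43887) = √((2808 + 4*√(1/(-3 + 64))) + 43887) = √((2808 + 4*√(1/61)) + 43887) = √((2808 + 4*(√61/61)) + 43887) = √((2808 + 4*√61/61) + 43887) = √(46695 + 4*√61/61)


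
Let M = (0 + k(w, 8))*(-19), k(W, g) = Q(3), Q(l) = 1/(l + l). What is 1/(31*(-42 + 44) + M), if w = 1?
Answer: 6/353 ≈ 0.016997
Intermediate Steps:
Q(l) = 1/(2*l)
k(W, g) = 1/6 (k(W, g) = (1/2)/3 = (1/2)*(1/3) = 1/6)
M = -19/6 (M = (0 + 1/6)*(-19) = (1/6)*(-19) = -19/6 ≈ -3.1667)
1/(31*(-42 + 44) + M) = 1/(31*(-42 + 44) - 19/6) = 1/(31*2 - 19/6) = 1/(62 - 19/6) = 1/(353/6) = 6/353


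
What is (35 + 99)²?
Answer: 17956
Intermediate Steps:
(35 + 99)² = 134² = 17956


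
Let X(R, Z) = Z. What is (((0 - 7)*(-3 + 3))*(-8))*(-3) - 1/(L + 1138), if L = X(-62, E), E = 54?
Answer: -1/1192 ≈ -0.00083893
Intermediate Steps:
L = 54
(((0 - 7)*(-3 + 3))*(-8))*(-3) - 1/(L + 1138) = (((0 - 7)*(-3 + 3))*(-8))*(-3) - 1/(54 + 1138) = (-7*0*(-8))*(-3) - 1/1192 = (0*(-8))*(-3) - 1*1/1192 = 0*(-3) - 1/1192 = 0 - 1/1192 = -1/1192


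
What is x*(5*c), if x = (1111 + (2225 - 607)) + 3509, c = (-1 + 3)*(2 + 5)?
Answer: 436660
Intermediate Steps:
c = 14 (c = 2*7 = 14)
x = 6238 (x = (1111 + 1618) + 3509 = 2729 + 3509 = 6238)
x*(5*c) = 6238*(5*14) = 6238*70 = 436660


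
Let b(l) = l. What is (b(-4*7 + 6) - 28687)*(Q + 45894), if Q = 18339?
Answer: -1844065197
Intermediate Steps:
(b(-4*7 + 6) - 28687)*(Q + 45894) = ((-4*7 + 6) - 28687)*(18339 + 45894) = ((-28 + 6) - 28687)*64233 = (-22 - 28687)*64233 = -28709*64233 = -1844065197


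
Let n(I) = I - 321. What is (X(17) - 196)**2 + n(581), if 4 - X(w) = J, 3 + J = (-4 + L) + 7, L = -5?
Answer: 35229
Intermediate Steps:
n(I) = -321 + I
J = -5 (J = -3 + ((-4 - 5) + 7) = -3 + (-9 + 7) = -3 - 2 = -5)
X(w) = 9 (X(w) = 4 - 1*(-5) = 4 + 5 = 9)
(X(17) - 196)**2 + n(581) = (9 - 196)**2 + (-321 + 581) = (-187)**2 + 260 = 34969 + 260 = 35229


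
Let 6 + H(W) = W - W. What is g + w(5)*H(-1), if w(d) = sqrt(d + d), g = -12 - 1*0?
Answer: -12 - 6*sqrt(10) ≈ -30.974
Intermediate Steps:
H(W) = -6 (H(W) = -6 + (W - W) = -6 + 0 = -6)
g = -12 (g = -12 + 0 = -12)
w(d) = sqrt(2)*sqrt(d) (w(d) = sqrt(2*d) = sqrt(2)*sqrt(d))
g + w(5)*H(-1) = -12 + (sqrt(2)*sqrt(5))*(-6) = -12 + sqrt(10)*(-6) = -12 - 6*sqrt(10)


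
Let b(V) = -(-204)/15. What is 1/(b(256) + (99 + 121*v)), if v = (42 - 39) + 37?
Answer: 5/24763 ≈ 0.00020191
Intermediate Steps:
b(V) = 68/5 (b(V) = -(-204)/15 = -1*(-68/5) = 68/5)
v = 40 (v = 3 + 37 = 40)
1/(b(256) + (99 + 121*v)) = 1/(68/5 + (99 + 121*40)) = 1/(68/5 + (99 + 4840)) = 1/(68/5 + 4939) = 1/(24763/5) = 5/24763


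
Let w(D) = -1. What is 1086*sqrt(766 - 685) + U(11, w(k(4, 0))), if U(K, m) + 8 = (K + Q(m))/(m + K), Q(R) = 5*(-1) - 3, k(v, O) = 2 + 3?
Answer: 97663/10 ≈ 9766.3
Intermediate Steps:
k(v, O) = 5
Q(R) = -8 (Q(R) = -5 - 3 = -8)
U(K, m) = -8 + (-8 + K)/(K + m) (U(K, m) = -8 + (K - 8)/(m + K) = -8 + (-8 + K)/(K + m))
1086*sqrt(766 - 685) + U(11, w(k(4, 0))) = 1086*sqrt(766 - 685) + (-8 - 8*(-1) - 7*11)/(11 - 1) = 1086*sqrt(81) + (-8 + 8 - 77)/10 = 1086*9 + (1/10)*(-77) = 9774 - 77/10 = 97663/10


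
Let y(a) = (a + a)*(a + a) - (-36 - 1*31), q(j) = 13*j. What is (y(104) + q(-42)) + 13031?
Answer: 55816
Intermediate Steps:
y(a) = 67 + 4*a² (y(a) = (2*a)*(2*a) - (-36 - 31) = 4*a² - 1*(-67) = 4*a² + 67 = 67 + 4*a²)
(y(104) + q(-42)) + 13031 = ((67 + 4*104²) + 13*(-42)) + 13031 = ((67 + 4*10816) - 546) + 13031 = ((67 + 43264) - 546) + 13031 = (43331 - 546) + 13031 = 42785 + 13031 = 55816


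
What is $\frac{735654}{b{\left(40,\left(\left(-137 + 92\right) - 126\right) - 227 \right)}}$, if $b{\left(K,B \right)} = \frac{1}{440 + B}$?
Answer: $30897468$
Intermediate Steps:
$\frac{735654}{b{\left(40,\left(\left(-137 + 92\right) - 126\right) - 227 \right)}} = \frac{735654}{\frac{1}{440 + \left(\left(\left(-137 + 92\right) - 126\right) - 227\right)}} = \frac{735654}{\frac{1}{440 - 398}} = \frac{735654}{\frac{1}{42}} = 735654 \frac{1}{\frac{1}{42}} = 735654 \cdot 42 = 30897468$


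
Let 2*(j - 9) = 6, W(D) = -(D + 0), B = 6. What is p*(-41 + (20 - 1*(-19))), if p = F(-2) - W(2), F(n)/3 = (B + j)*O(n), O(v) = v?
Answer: 212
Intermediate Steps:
W(D) = -D
j = 12 (j = 9 + (½)*6 = 9 + 3 = 12)
F(n) = 54*n (F(n) = 3*((6 + 12)*n) = 3*(18*n) = 54*n)
p = -106 (p = 54*(-2) - (-1)*2 = -108 - 1*(-2) = -108 + 2 = -106)
p*(-41 + (20 - 1*(-19))) = -106*(-41 + (20 - 1*(-19))) = -106*(-41 + (20 + 19)) = -106*(-41 + 39) = -106*(-2) = 212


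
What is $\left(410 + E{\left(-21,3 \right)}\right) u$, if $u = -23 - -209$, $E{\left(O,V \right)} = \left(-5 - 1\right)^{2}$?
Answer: $82956$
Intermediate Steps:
$E{\left(O,V \right)} = 36$ ($E{\left(O,V \right)} = \left(-6\right)^{2} = 36$)
$u = 186$ ($u = -23 + 209 = 186$)
$\left(410 + E{\left(-21,3 \right)}\right) u = \left(410 + 36\right) 186 = 446 \cdot 186 = 82956$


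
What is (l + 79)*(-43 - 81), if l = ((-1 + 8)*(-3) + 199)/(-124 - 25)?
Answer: -1437532/149 ≈ -9647.9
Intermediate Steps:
l = -178/149 (l = (7*(-3) + 199)/(-149) = (-21 + 199)*(-1/149) = 178*(-1/149) = -178/149 ≈ -1.1946)
(l + 79)*(-43 - 81) = (-178/149 + 79)*(-43 - 81) = (11593/149)*(-124) = -1437532/149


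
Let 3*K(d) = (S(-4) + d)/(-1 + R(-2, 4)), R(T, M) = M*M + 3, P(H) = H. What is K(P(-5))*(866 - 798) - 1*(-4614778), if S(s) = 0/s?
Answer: 124598836/27 ≈ 4.6148e+6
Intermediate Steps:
R(T, M) = 3 + M² (R(T, M) = M² + 3 = 3 + M²)
S(s) = 0
K(d) = d/54 (K(d) = ((0 + d)/(-1 + (3 + 4²)))/3 = (d/(-1 + (3 + 16)))/3 = (d/(-1 + 19))/3 = (d/18)/3 = d/54)
K(P(-5))*(866 - 798) - 1*(-4614778) = ((1/54)*(-5))*(866 - 798) - 1*(-4614778) = -5/54*68 + 4614778 = -170/27 + 4614778 = 124598836/27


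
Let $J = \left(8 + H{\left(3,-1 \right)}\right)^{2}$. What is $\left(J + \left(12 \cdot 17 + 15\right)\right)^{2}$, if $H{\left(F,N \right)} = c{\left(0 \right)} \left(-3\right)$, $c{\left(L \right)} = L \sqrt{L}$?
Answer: $80089$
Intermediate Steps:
$c{\left(L \right)} = L^{\frac{3}{2}}$
$H{\left(F,N \right)} = 0$ ($H{\left(F,N \right)} = 0^{\frac{3}{2}} \left(-3\right) = 0 \left(-3\right) = 0$)
$J = 64$ ($J = \left(8 + 0\right)^{2} = 8^{2} = 64$)
$\left(J + \left(12 \cdot 17 + 15\right)\right)^{2} = \left(64 + \left(12 \cdot 17 + 15\right)\right)^{2} = \left(64 + \left(204 + 15\right)\right)^{2} = \left(64 + 219\right)^{2} = 283^{2} = 80089$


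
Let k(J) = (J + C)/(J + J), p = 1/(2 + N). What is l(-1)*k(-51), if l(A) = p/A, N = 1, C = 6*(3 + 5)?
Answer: -1/102 ≈ -0.0098039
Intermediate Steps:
C = 48 (C = 6*8 = 48)
p = ⅓ (p = 1/(2 + 1) = 1/3 = ⅓ ≈ 0.33333)
l(A) = 1/(3*A)
k(J) = (48 + J)/(2*J) (k(J) = (J + 48)/(J + J) = (48 + J)/((2*J)) = (48 + J)*(1/(2*J)) = (48 + J)/(2*J))
l(-1)*k(-51) = ((⅓)/(-1))*((½)*(48 - 51)/(-51)) = ((⅓)*(-1))*((½)*(-1/51)*(-3)) = -⅓*1/34 = -1/102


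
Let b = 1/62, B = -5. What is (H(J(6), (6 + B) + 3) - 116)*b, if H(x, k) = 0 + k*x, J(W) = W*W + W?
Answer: 26/31 ≈ 0.83871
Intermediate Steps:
J(W) = W + W**2 (J(W) = W**2 + W = W + W**2)
H(x, k) = k*x
b = 1/62 ≈ 0.016129
(H(J(6), (6 + B) + 3) - 116)*b = (((6 - 5) + 3)*(6*(1 + 6)) - 116)*(1/62) = ((1 + 3)*(6*7) - 116)*(1/62) = (4*42 - 116)*(1/62) = (168 - 116)*(1/62) = 52*(1/62) = 26/31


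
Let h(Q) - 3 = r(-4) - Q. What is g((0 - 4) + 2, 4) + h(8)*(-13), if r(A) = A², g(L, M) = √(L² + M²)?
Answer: -143 + 2*√5 ≈ -138.53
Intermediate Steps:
h(Q) = 19 - Q (h(Q) = 3 + ((-4)² - Q) = 3 + (16 - Q) = 19 - Q)
g((0 - 4) + 2, 4) + h(8)*(-13) = √(((0 - 4) + 2)² + 4²) + (19 - 1*8)*(-13) = √((-4 + 2)² + 16) + (19 - 8)*(-13) = √((-2)² + 16) + 11*(-13) = √(4 + 16) - 143 = √20 - 143 = 2*√5 - 143 = -143 + 2*√5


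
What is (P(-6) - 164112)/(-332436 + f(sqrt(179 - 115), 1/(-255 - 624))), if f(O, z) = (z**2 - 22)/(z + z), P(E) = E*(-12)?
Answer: 288382320/567424387 ≈ 0.50823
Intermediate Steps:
P(E) = -12*E
f(O, z) = (-22 + z**2)/(2*z) (f(O, z) = (-22 + z**2)/((2*z)) = (-22 + z**2)*(1/(2*z)) = (-22 + z**2)/(2*z))
(P(-6) - 164112)/(-332436 + f(sqrt(179 - 115), 1/(-255 - 624))) = (-12*(-6) - 164112)/(-332436 + (1/(2*(-255 - 624)) - 11/(1/(-255 - 624)))) = (72 - 164112)/(-332436 + ((1/2)/(-879) - 11/(1/(-879)))) = -164040/(-332436 + ((1/2)*(-1/879) - 11/(-1/879))) = -164040/(-332436 + (-1/1758 - 11*(-879))) = -164040/(-332436 + (-1/1758 + 9669)) = -164040/(-332436 + 16998101/1758) = -164040/(-567424387/1758) = -164040*(-1758/567424387) = 288382320/567424387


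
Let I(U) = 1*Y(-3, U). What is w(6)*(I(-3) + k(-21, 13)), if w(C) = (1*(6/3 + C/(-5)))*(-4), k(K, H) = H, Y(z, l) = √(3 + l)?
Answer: -208/5 ≈ -41.600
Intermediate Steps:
I(U) = √(3 + U) (I(U) = 1*√(3 + U) = √(3 + U))
w(C) = -8 + 4*C/5 (w(C) = (1*(6*(⅓) + C*(-⅕)))*(-4) = (1*(2 - C/5))*(-4) = (2 - C/5)*(-4) = -8 + 4*C/5)
w(6)*(I(-3) + k(-21, 13)) = (-8 + (⅘)*6)*(√(3 - 3) + 13) = (-8 + 24/5)*(√0 + 13) = -16*(0 + 13)/5 = -16/5*13 = -208/5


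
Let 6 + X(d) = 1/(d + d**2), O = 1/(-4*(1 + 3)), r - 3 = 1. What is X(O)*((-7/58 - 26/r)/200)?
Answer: 2768/3625 ≈ 0.76359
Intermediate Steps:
r = 4 (r = 3 + 1 = 4)
O = -1/16 (O = 1/(-4*4) = 1/(-16) = -1/16 ≈ -0.062500)
X(d) = -6 + 1/(d + d**2)
X(O)*((-7/58 - 26/r)/200) = ((1 - 6*(-1/16) - 6*(-1/16)**2)/((-1/16)*(1 - 1/16)))*((-7/58 - 26/4)/200) = (-16*(1 + 3/8 - 6*1/256)/15/16)*((-7*1/58 - 26*1/4)*(1/200)) = (-16*16/15*(1 + 3/8 - 3/128))*((-7/58 - 13/2)*(1/200)) = (-16*16/15*173/128)*(-192/29*1/200) = -346/15*(-24/725) = 2768/3625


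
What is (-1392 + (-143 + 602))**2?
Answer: 870489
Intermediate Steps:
(-1392 + (-143 + 602))**2 = (-1392 + 459)**2 = (-933)**2 = 870489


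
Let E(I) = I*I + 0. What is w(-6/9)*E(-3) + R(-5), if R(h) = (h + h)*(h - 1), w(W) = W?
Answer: 54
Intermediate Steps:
E(I) = I² (E(I) = I² + 0 = I²)
R(h) = 2*h*(-1 + h) (R(h) = (2*h)*(-1 + h) = 2*h*(-1 + h))
w(-6/9)*E(-3) + R(-5) = -6/9*(-3)² + 2*(-5)*(-1 - 5) = -6*⅑*9 + 2*(-5)*(-6) = -⅔*9 + 60 = -6 + 60 = 54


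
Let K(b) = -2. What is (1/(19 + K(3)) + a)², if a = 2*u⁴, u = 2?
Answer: 297025/289 ≈ 1027.8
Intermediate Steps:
a = 32 (a = 2*2⁴ = 2*16 = 32)
(1/(19 + K(3)) + a)² = (1/(19 - 2) + 32)² = (1/17 + 32)² = (545/17)² = 297025/289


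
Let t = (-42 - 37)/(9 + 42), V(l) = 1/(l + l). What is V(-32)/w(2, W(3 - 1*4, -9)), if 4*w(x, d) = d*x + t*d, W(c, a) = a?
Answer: 17/1104 ≈ 0.015399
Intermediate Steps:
V(l) = 1/(2*l)
t = -79/51 ≈ -1.5490
w(x, d) = -79*d/204 + d*x/4 (w(x, d) = (d*x - 79*d/51)/4 = (-79*d/51 + d*x)/4 = -79*d/204 + d*x/4)
V(-32)/w(2, W(3 - 1*4, -9)) = ((½)/(-32))/(((1/204)*(-9)*(-79 + 51*2))) = ((½)*(-1/32))/(((1/204)*(-9)*(-79 + 102))) = -1/(64*((1/204)*(-9)*23)) = -1/(64*(-69/68)) = -1/64*(-68/69) = 17/1104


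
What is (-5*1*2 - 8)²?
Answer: 324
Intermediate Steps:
(-5*1*2 - 8)² = (-5*2 - 8)² = (-10 - 8)² = (-18)² = 324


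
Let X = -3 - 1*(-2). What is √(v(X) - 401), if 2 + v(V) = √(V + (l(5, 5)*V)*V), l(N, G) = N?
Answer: I*√401 ≈ 20.025*I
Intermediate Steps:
X = -1 (X = -3 + 2 = -1)
v(V) = -2 + √(V + 5*V²) (v(V) = -2 + √(V + (5*V)*V) = -2 + √(V + 5*V²))
√(v(X) - 401) = √((-2 + √(-(1 + 5*(-1)))) - 401) = √((-2 + √(-(1 - 5))) - 401) = √((-2 + √(-1*(-4))) - 401) = √((-2 + √4) - 401) = √((-2 + 2) - 401) = √(0 - 401) = √(-401) = I*√401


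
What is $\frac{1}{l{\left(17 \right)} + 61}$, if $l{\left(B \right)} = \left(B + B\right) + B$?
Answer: $\frac{1}{112} \approx 0.0089286$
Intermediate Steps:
$l{\left(B \right)} = 3 B$ ($l{\left(B \right)} = 2 B + B = 3 B$)
$\frac{1}{l{\left(17 \right)} + 61} = \frac{1}{3 \cdot 17 + 61} = \frac{1}{51 + 61} = \frac{1}{112}$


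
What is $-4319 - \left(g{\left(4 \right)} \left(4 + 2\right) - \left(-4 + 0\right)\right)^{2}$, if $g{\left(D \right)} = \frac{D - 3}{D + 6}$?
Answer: $- \frac{108504}{25} \approx -4340.2$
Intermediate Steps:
$g{\left(D \right)} = \frac{-3 + D}{6 + D}$
$-4319 - \left(g{\left(4 \right)} \left(4 + 2\right) - \left(-4 + 0\right)\right)^{2} = -4319 - \left(\frac{-3 + 4}{6 + 4} \left(4 + 2\right) - \left(-4 + 0\right)\right)^{2} = -4319 - \left(\frac{1}{10} \cdot 1 \cdot 6 - -4\right)^{2} = -4319 - \left(\frac{1}{10} \cdot 1 \cdot 6 + 4\right)^{2} = -4319 - \left(\frac{1}{10} \cdot 6 + 4\right)^{2} = -4319 - \left(\frac{3}{5} + 4\right)^{2} = -4319 - \left(\frac{23}{5}\right)^{2} = -4319 - \frac{529}{25} = - \frac{108504}{25}$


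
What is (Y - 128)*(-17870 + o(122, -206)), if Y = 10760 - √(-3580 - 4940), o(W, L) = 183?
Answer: -188048184 + 35374*I*√2130 ≈ -1.8805e+8 + 1.6326e+6*I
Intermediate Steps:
Y = 10760 - 2*I*√2130 (Y = 10760 - √(-8520) = 10760 - 2*I*√2130 ≈ 10760.0 - 92.304*I)
(Y - 128)*(-17870 + o(122, -206)) = ((10760 - 2*I*√2130) - 128)*(-17870 + 183) = (10632 - 2*I*√2130)*(-17687) = -188048184 + 35374*I*√2130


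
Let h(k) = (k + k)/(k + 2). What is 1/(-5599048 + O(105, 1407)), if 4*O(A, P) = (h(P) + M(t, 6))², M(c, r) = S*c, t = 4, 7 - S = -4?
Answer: -1985281/11114633528463 ≈ -1.7862e-7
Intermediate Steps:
S = 11 (S = 7 - 1*(-4) = 7 + 4 = 11)
M(c, r) = 11*c
h(k) = 2*k/(2 + k) (h(k) = (2*k)/(2 + k) = 2*k/(2 + k))
O(A, P) = (44 + 2*P/(2 + P))²/4 (O(A, P) = (2*P/(2 + P) + 11*4)²/4 = (2*P/(2 + P) + 44)²/4 = (44 + 2*P/(2 + P))²/4)
1/(-5599048 + O(105, 1407)) = 1/(-5599048 + (44 + 23*1407)²/(2 + 1407)²) = 1/(-5599048 + (44 + 32361)²/1409²) = 1/(-5599048 + (1/1985281)*32405²) = 1/(-5599048 + (1/1985281)*1050084025) = 1/(-5599048 + 1050084025/1985281) = 1/(-11114633528463/1985281) = -1985281/11114633528463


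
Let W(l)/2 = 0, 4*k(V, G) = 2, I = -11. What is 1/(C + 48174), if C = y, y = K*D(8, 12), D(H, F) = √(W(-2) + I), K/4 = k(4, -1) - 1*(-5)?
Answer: 24087/1160369800 - 11*I*√11/1160369800 ≈ 2.0758e-5 - 3.1441e-8*I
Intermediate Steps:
k(V, G) = ½ (k(V, G) = (¼)*2 = ½)
W(l) = 0 (W(l) = 2*0 = 0)
K = 22 (K = 4*(½ - 1*(-5)) = 4*(½ + 5) = 4*(11/2) = 22)
D(H, F) = I*√11 (D(H, F) = √(0 - 11) = √(-11) = I*√11)
y = 22*I*√11 (y = 22*(I*√11) = 22*I*√11 ≈ 72.966*I)
C = 22*I*√11 ≈ 72.966*I
1/(C + 48174) = 1/(22*I*√11 + 48174) = 1/(48174 + 22*I*√11)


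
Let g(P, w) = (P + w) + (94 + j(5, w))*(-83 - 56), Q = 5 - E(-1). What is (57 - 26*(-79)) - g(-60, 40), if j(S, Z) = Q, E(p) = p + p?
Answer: 16170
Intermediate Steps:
E(p) = 2*p
Q = 7 (Q = 5 - 2*(-1) = 5 - 1*(-2) = 5 + 2 = 7)
j(S, Z) = 7
g(P, w) = -14039 + P + w (g(P, w) = (P + w) + (94 + 7)*(-83 - 56) = (P + w) + 101*(-139) = (P + w) - 14039 = -14039 + P + w)
(57 - 26*(-79)) - g(-60, 40) = (57 - 26*(-79)) - (-14039 - 60 + 40) = (57 + 2054) - 1*(-14059) = 2111 + 14059 = 16170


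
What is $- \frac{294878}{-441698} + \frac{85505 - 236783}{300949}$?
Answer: $\frac{10962024589}{66464285701} \approx 0.16493$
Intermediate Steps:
$- \frac{294878}{-441698} + \frac{85505 - 236783}{300949} = \left(-294878\right) \left(- \frac{1}{441698}\right) + \left(85505 - 236783\right) \frac{1}{300949} = \frac{147439}{220849} - \frac{151278}{300949} = \frac{10962024589}{66464285701}$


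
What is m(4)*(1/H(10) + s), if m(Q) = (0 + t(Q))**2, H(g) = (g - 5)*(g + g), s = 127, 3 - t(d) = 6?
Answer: 114309/100 ≈ 1143.1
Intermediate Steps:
t(d) = -3 (t(d) = 3 - 1*6 = 3 - 6 = -3)
H(g) = 2*g*(-5 + g) (H(g) = (-5 + g)*(2*g) = 2*g*(-5 + g))
m(Q) = 9 (m(Q) = (0 - 3)**2 = (-3)**2 = 9)
m(4)*(1/H(10) + s) = 9*(1/(2*10*(-5 + 10)) + 127) = 9*(1/(2*10*5) + 127) = 9*(1/100 + 127) = 9*(12701/100) = 114309/100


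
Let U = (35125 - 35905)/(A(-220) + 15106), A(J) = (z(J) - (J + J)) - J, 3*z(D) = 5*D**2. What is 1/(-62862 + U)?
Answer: -144649/9092926608 ≈ -1.5908e-5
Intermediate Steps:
z(D) = 5*D**2/3 (z(D) = (5*D**2)/3 = 5*D**2/3)
A(J) = -3*J + 5*J**2/3 (A(J) = (5*J**2/3 - (J + J)) - J = (5*J**2/3 - 2*J) - J = (-2*J + 5*J**2/3) - J = -3*J + 5*J**2/3)
U = -1170/144649 (U = (35125 - 35905)/((1/3)*(-220)*(-9 + 5*(-220)) + 15106) = -780/((1/3)*(-220)*(-9 - 1100) + 15106) = -780/((1/3)*(-220)*(-1109) + 15106) = -780/(243980/3 + 15106) = -780/289298/3 = -780*3/289298 = -1170/144649 ≈ -0.0080885)
1/(-62862 + U) = 1/(-62862 - 1170/144649) = 1/(-9092926608/144649) = -144649/9092926608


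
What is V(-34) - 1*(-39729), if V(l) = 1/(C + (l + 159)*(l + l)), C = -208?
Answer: 345960131/8708 ≈ 39729.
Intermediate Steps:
V(l) = 1/(-208 + 2*l*(159 + l)) (V(l) = 1/(-208 + (l + 159)*(l + l)) = 1/(-208 + (159 + l)*(2*l)) = 1/(-208 + 2*l*(159 + l)))
V(-34) - 1*(-39729) = 1/(2*(-104 + (-34)² + 159*(-34))) - 1*(-39729) = 1/(2*(-104 + 1156 - 5406)) + 39729 = (½)/(-4354) + 39729 = (½)*(-1/4354) + 39729 = -1/8708 + 39729 = 345960131/8708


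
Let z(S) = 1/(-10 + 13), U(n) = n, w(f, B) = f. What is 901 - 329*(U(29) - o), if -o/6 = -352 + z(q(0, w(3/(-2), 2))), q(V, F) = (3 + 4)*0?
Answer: 685550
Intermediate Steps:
q(V, F) = 0 (q(V, F) = 7*0 = 0)
z(S) = ⅓ (z(S) = 1/3 = ⅓)
o = 2110 (o = -6*(-352 + ⅓) = -6*(-1055/3) = 2110)
901 - 329*(U(29) - o) = 901 - 329*(29 - 1*2110) = 901 - 329*(29 - 2110) = 901 - 329*(-2081) = 901 + 684649 = 685550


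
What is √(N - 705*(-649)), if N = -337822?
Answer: √119723 ≈ 346.01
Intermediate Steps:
√(N - 705*(-649)) = √(-337822 - 705*(-649)) = √(-337822 + 457545) = √119723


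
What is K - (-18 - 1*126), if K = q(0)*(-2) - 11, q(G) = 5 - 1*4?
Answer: 131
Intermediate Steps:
q(G) = 1 (q(G) = 5 - 4 = 1)
K = -13 (K = 1*(-2) - 11 = -2 - 11 = -13)
K - (-18 - 1*126) = -13 - (-18 - 1*126) = -13 - (-18 - 126) = -13 - 1*(-144) = -13 + 144 = 131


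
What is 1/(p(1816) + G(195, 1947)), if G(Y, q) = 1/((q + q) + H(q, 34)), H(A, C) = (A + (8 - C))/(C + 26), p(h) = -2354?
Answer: -235561/554510534 ≈ -0.00042481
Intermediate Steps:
H(A, C) = (8 + A - C)/(26 + C)
G(Y, q) = 1/(-13/30 + 121*q/60) (G(Y, q) = 1/((q + q) + (8 + q - 1*34)/(26 + 34)) = 1/(2*q + (8 + q - 34)/60) = 1/(2*q + (-26 + q)/60) = 1/(2*q + (-13/30 + q/60)) = 1/(-13/30 + 121*q/60))
1/(p(1816) + G(195, 1947)) = 1/(-2354 + 60/(-26 + 121*1947)) = 1/(-2354 + 60/(-26 + 235587)) = 1/(-2354 + 60/235561) = 1/(-554510534/235561) = -235561/554510534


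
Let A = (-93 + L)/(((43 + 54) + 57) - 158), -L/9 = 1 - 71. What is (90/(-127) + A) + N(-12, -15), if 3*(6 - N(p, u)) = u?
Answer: -62971/508 ≈ -123.96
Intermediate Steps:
N(p, u) = 6 - u/3
L = 630 (L = -9*(1 - 71) = -9*(-70) = 630)
A = -537/4 (A = (-93 + 630)/(((43 + 54) + 57) - 158) = 537/((97 + 57) - 158) = 537/(154 - 158) = 537/(-4) = 537*(-1/4) = -537/4 ≈ -134.25)
(90/(-127) + A) + N(-12, -15) = (90/(-127) - 537/4) + (6 - 1/3*(-15)) = (90*(-1/127) - 537/4) + (6 + 5) = (-90/127 - 537/4) + 11 = -68559/508 + 11 = -62971/508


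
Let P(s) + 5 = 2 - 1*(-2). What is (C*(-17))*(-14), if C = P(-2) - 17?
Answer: -4284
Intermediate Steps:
P(s) = -1 (P(s) = -5 + (2 - 1*(-2)) = -5 + (2 + 2) = -5 + 4 = -1)
C = -18 (C = -1 - 17 = -18)
(C*(-17))*(-14) = -18*(-17)*(-14) = 306*(-14) = -4284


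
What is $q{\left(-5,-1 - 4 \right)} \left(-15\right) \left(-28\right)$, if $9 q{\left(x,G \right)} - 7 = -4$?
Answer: $140$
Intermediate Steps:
$q{\left(x,G \right)} = \frac{1}{3}$ ($q{\left(x,G \right)} = \frac{7}{9} + \frac{1}{9} \left(-4\right) = \frac{7}{9} - \frac{4}{9} = \frac{1}{3}$)
$q{\left(-5,-1 - 4 \right)} \left(-15\right) \left(-28\right) = \frac{1}{3} \left(-15\right) \left(-28\right) = \left(-5\right) \left(-28\right) = 140$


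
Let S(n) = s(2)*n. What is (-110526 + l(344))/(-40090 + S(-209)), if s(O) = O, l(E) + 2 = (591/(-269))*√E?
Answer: 27632/10127 + 591*√86/5448326 ≈ 2.7296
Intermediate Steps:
l(E) = -2 - 591*√E/269 (l(E) = -2 + (591/(-269))*√E = -2 + (591*(-1/269))*√E = -2 - 591*√E/269)
S(n) = 2*n
(-110526 + l(344))/(-40090 + S(-209)) = (-110526 + (-2 - 1182*√86/269))/(-40090 + 2*(-209)) = (-110526 + (-2 - 1182*√86/269))/(-40090 - 418) = (-110526 + (-2 - 1182*√86/269))/(-40508) = (-110528 - 1182*√86/269)*(-1/40508) = 27632/10127 + 591*√86/5448326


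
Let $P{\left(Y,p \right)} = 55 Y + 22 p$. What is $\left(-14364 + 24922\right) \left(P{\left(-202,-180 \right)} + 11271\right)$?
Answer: $-40109842$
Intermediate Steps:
$P{\left(Y,p \right)} = 22 p + 55 Y$
$\left(-14364 + 24922\right) \left(P{\left(-202,-180 \right)} + 11271\right) = \left(-14364 + 24922\right) \left(\left(22 \left(-180\right) + 55 \left(-202\right)\right) + 11271\right) = 10558 \left(\left(-3960 - 11110\right) + 11271\right) = 10558 \left(-15070 + 11271\right) = 10558 \left(-3799\right) = -40109842$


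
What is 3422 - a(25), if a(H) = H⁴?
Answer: -387203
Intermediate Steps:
3422 - a(25) = 3422 - 1*25⁴ = 3422 - 1*390625 = 3422 - 390625 = -387203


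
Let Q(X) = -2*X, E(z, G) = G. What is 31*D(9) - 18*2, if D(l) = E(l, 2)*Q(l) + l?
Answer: -873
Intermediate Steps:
D(l) = -3*l (D(l) = 2*(-2*l) + l = -4*l + l = -3*l)
31*D(9) - 18*2 = 31*(-3*9) - 18*2 = 31*(-27) - 36 = -837 - 36 = -873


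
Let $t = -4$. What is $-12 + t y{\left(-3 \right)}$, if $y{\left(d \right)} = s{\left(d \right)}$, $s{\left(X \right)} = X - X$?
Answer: $-12$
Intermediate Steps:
$s{\left(X \right)} = 0$
$y{\left(d \right)} = 0$
$-12 + t y{\left(-3 \right)} = -12 - 0 = -12 + 0 = -12$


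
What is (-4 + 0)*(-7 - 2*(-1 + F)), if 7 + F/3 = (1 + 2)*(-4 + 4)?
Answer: -148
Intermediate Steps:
F = -21 (F = -21 + 3*((1 + 2)*(-4 + 4)) = -21 + 3*(3*0) = -21 + 3*0 = -21 + 0 = -21)
(-4 + 0)*(-7 - 2*(-1 + F)) = (-4 + 0)*(-7 - 2*(-1 - 21)) = -4*(-7 - 2*(-22)) = -4*(-7 + 44) = -4*37 = -148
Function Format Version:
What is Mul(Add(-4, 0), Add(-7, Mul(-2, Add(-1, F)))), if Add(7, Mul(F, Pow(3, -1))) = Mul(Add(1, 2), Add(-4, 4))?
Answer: -148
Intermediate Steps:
F = -21 (F = Add(-21, Mul(3, Mul(Add(1, 2), Add(-4, 4)))) = Add(-21, Mul(3, Mul(3, 0))) = Add(-21, Mul(3, 0)) = Add(-21, 0) = -21)
Mul(Add(-4, 0), Add(-7, Mul(-2, Add(-1, F)))) = Mul(Add(-4, 0), Add(-7, Mul(-2, Add(-1, -21)))) = Mul(-4, Add(-7, Mul(-2, -22))) = Mul(-4, Add(-7, 44)) = Mul(-4, 37) = -148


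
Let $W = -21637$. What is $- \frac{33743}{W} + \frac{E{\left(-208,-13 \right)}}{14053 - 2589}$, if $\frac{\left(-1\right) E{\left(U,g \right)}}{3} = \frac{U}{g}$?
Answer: $\frac{48223897}{31005821} \approx 1.5553$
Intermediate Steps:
$E{\left(U,g \right)} = - \frac{3 U}{g}$ ($E{\left(U,g \right)} = - 3 \frac{U}{g} = - \frac{3 U}{g}$)
$- \frac{33743}{W} + \frac{E{\left(-208,-13 \right)}}{14053 - 2589} = - \frac{33743}{-21637} + \frac{\left(-3\right) \left(-208\right) \frac{1}{-13}}{14053 - 2589} = \left(-33743\right) \left(- \frac{1}{21637}\right) + \frac{\left(-3\right) \left(-208\right) \left(- \frac{1}{13}\right)}{14053 - 2589} = \frac{33743}{21637} - \frac{48}{11464} = \frac{33743}{21637} - \frac{6}{1433} = \frac{48223897}{31005821}$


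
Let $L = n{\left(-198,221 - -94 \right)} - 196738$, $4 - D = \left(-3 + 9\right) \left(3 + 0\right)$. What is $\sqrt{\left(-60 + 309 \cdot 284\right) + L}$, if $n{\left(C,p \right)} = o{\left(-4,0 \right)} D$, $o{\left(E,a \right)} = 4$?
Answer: $3 i \sqrt{12122} \approx 330.3 i$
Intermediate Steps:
$D = -14$ ($D = 4 - \left(-3 + 9\right) \left(3 + 0\right) = 4 - 6 \cdot 3 = 4 - 18 = -14$)
$n{\left(C,p \right)} = -56$ ($n{\left(C,p \right)} = 4 \left(-14\right) = -56$)
$L = -196794$ ($L = -56 - 196738 = -196794$)
$\sqrt{\left(-60 + 309 \cdot 284\right) + L} = \sqrt{\left(-60 + 309 \cdot 284\right) - 196794} = \sqrt{\left(-60 + 87756\right) - 196794} = \sqrt{87696 - 196794} = \sqrt{-109098} = 3 i \sqrt{12122}$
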